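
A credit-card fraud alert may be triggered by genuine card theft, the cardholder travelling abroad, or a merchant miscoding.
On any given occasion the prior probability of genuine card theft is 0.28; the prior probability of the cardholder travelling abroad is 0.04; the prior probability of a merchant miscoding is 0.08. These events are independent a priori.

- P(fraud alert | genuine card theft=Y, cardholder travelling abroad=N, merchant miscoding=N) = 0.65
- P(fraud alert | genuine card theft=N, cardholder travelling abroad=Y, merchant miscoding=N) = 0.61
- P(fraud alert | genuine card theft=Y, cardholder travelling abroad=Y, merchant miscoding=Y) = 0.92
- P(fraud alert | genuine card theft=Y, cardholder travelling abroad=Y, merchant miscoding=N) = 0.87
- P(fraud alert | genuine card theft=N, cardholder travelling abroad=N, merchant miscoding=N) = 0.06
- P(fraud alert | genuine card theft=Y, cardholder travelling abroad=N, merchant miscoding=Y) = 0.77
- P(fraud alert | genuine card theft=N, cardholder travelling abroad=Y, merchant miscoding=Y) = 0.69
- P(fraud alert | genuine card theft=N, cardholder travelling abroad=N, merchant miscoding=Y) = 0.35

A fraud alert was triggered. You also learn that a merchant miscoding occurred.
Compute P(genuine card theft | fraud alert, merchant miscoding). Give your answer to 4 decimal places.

P(genuine card theft | fraud alert, merchant miscoding) ≈ 0.4535

Numerator (weight on configurations with genuine card theft): 0.206976 + 0.010304 = 0.217280
Normalizer over all consistent configurations: 0.35·0.72·0.96 + 0.69·0.72·0.04 + 0.77·0.28·0.96 + 0.92·0.28·0.04 = 0.479072
P(genuine card theft | fraud alert, merchant miscoding) = 0.217280/0.479072 ≈ 0.4535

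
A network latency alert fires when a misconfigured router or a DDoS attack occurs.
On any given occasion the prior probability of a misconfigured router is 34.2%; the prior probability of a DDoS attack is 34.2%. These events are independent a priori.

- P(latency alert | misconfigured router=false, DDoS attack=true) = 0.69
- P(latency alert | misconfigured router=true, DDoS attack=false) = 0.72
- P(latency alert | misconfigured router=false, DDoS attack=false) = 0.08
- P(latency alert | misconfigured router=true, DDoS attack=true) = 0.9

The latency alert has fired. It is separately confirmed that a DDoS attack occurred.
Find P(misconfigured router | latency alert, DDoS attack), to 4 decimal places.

Sum P(latency alert|·) weighted by the priors over both values of misconfigured router:
  P(latency alert | DDoS attack) = 0.69*0.658 + 0.9*0.342
        = 0.454020 + 0.307800 = 0.761820
Configurations with misconfigured router contribute 0.307800, so
  P(misconfigured router | latency alert, DDoS attack) = 0.307800 / 0.761820 ≈ 0.4040

P(misconfigured router | latency alert, DDoS attack) ≈ 0.4040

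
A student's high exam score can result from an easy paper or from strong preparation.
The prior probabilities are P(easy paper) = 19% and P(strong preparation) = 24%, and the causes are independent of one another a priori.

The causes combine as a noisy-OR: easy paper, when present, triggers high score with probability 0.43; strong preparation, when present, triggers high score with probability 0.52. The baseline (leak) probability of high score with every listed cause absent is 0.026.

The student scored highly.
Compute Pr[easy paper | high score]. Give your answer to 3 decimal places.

Under noisy-OR, P(high score | causes) = 1 − (1−0.026)·∏(1−qᵢ) over the active causes.
By total probability over the 4 (easy paper, strong preparation) configurations:
  P(high score) = 0.026×0.81×0.76 + 0.53248×0.81×0.24 + 0.44482×0.19×0.76 + 0.733514×0.19×0.24
        = 0.016006 + 0.103514 + 0.064232 + 0.033448 = 0.217200
The terms with easy paper present sum to 0.097680, so
  P(easy paper | high score) = 0.097680 / 0.217200 ≈ 0.450

Pr[easy paper | high score] ≈ 0.450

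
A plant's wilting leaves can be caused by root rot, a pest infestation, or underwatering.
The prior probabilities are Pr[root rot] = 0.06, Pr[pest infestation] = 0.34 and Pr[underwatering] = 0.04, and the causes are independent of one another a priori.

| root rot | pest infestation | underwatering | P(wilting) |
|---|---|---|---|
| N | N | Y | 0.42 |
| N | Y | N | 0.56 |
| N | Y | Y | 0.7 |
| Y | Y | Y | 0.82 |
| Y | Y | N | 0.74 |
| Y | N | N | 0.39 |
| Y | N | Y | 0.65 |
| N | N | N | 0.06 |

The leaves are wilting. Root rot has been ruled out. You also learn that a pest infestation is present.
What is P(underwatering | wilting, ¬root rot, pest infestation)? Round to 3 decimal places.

P(wilting | ¬root rot, pest infestation) = 0.56×0.96 + 0.7×0.04 = 0.537600 + 0.028000 = 0.565600
The underwatering-present share is 0.7×0.04 = 0.028000.
Hence the posterior is 0.028000/0.565600 ≈ 0.050.

P(underwatering | wilting, ¬root rot, pest infestation) ≈ 0.050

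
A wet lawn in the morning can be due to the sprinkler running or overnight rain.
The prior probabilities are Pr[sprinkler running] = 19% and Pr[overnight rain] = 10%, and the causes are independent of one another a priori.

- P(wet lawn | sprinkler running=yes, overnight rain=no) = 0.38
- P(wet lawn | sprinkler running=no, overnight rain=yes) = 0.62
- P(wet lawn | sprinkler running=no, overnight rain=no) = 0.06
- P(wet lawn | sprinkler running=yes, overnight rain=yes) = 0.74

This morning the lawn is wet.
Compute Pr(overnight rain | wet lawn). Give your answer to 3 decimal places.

Pr(overnight rain | wet lawn) ≈ 0.372

By total probability over the 4 (sprinkler running, overnight rain) configurations:
  P(wet lawn) = 0.06·0.81·0.9 + 0.62·0.81·0.1 + 0.38·0.19·0.9 + 0.74·0.19·0.1
        = 0.043740 + 0.050220 + 0.064980 + 0.014060 = 0.173000
The terms with overnight rain present sum to 0.064280, so
  P(overnight rain | wet lawn) = 0.064280 / 0.173000 ≈ 0.372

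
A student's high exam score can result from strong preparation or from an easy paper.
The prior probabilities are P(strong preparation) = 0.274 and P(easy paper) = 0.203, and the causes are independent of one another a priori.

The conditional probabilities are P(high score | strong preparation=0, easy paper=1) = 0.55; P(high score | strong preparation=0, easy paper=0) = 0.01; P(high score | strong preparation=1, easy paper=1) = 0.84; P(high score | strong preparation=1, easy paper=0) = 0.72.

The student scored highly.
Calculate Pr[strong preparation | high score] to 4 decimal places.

P(high score) = 0.01×0.726×0.797 + 0.55×0.726×0.203 + 0.72×0.274×0.797 + 0.84×0.274×0.203 = 0.005786 + 0.081058 + 0.157232 + 0.046722 = 0.290798
The strong preparation-present share is 0.157232 + 0.046722 = 0.203954.
Hence the posterior is 0.203954/0.290798 ≈ 0.7014.

Pr[strong preparation | high score] ≈ 0.7014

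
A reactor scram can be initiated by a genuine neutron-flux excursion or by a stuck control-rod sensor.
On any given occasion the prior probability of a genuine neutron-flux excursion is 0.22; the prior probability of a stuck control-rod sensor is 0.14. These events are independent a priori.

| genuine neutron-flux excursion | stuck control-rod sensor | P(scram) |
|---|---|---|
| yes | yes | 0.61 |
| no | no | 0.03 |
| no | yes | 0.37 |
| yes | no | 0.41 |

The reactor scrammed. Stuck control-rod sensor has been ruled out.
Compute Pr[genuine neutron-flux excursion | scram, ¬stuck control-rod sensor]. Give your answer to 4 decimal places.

Pr[genuine neutron-flux excursion | scram, ¬stuck control-rod sensor] ≈ 0.7940

Sum P(scram|·) weighted by the priors over both values of genuine neutron-flux excursion:
  P(scram | ¬stuck control-rod sensor) = 0.03×0.78 + 0.41×0.22
        = 0.023400 + 0.090200 = 0.113600
The terms with genuine neutron-flux excursion present sum to 0.090200, so
  P(genuine neutron-flux excursion | scram, ¬stuck control-rod sensor) = 0.090200 / 0.113600 ≈ 0.7940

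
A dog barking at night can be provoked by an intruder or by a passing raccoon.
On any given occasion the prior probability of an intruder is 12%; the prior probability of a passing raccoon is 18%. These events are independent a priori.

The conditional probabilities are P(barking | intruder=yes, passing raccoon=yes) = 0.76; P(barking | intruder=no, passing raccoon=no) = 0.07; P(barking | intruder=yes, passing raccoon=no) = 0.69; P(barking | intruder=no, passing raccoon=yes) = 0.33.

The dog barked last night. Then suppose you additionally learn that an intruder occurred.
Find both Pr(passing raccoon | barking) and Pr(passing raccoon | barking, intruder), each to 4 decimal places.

P(barking) = 0.07·0.88·0.82 + 0.33·0.88·0.18 + 0.69·0.12·0.82 + 0.76·0.12·0.18 = 0.050512 + 0.052272 + 0.067896 + 0.016416 = 0.187096
Restricting to configurations with passing raccoon present: 0.052272 + 0.016416 = 0.068688.
So P(passing raccoon | barking) = 0.068688/0.187096 ≈ 0.3671.

Now also conditioning on intruder=true:
P(barking | intruder) = 0.69·0.82 + 0.76·0.18 = 0.565800 + 0.136800 = 0.702600
The passing raccoon-present share is 0.76·0.18 = 0.136800.
P(passing raccoon | barking, intruder) = 0.136800 / 0.702600 ≈ 0.1947

Pr(passing raccoon | barking) ≈ 0.3671; Pr(passing raccoon | barking, intruder) ≈ 0.1947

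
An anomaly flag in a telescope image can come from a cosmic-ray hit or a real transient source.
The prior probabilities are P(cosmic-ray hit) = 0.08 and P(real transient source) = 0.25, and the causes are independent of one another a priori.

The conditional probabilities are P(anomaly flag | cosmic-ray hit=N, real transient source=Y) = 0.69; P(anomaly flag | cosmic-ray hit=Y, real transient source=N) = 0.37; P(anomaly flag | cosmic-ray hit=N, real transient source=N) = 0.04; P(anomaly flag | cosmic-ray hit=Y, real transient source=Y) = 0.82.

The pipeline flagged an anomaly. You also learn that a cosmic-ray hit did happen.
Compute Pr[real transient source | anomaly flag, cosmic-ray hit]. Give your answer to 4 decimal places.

Weight on real transient source=true, given the evidence: 0.82*0.25 = 0.205000
Normalizer over all consistent configurations: 0.37*0.75 + 0.82*0.25 = 0.482500
P(real transient source | anomaly flag, cosmic-ray hit) = 0.205000/0.482500 ≈ 0.4249

Pr[real transient source | anomaly flag, cosmic-ray hit] ≈ 0.4249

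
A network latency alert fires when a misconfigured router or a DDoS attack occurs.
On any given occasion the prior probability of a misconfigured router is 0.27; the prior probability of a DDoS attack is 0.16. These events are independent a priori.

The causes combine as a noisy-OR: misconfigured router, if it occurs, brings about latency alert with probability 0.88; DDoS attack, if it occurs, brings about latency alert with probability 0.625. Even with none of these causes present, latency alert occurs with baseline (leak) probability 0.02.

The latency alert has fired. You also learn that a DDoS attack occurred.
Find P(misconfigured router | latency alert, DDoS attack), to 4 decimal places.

P(misconfigured router | latency alert, DDoS attack) ≈ 0.3586

Under noisy-OR, P(latency alert | causes) = 1 − (1−0.02)·∏(1−qᵢ) over the active causes.
P(latency alert | DDoS attack) = 0.6325×0.73 + 0.9559×0.27 = 0.461725 + 0.258093 = 0.719818
The misconfigured router-present share is 0.9559×0.27 = 0.258093.
Hence the posterior is 0.258093/0.719818 ≈ 0.3586.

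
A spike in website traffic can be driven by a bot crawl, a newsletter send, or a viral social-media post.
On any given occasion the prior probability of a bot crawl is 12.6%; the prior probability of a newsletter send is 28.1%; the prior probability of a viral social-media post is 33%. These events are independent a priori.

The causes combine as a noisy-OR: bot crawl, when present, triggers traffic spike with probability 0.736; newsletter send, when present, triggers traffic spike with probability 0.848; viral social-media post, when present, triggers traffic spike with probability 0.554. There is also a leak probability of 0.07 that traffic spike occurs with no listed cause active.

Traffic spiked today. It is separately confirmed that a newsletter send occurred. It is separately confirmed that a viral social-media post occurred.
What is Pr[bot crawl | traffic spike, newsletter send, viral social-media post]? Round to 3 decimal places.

Under noisy-OR, P(traffic spike | causes) = 1 − (1−0.07)·∏(1−qᵢ) over the active causes.
P(traffic spike | newsletter send, viral social-media post) = 0.936953·0.874 + 0.983356·0.126 = 0.818897 + 0.123903 = 0.942800
The bot crawl-present share is 0.983356·0.126 = 0.123903.
P(bot crawl | traffic spike, newsletter send, viral social-media post) = 0.123903 / 0.942800 ≈ 0.131

Pr[bot crawl | traffic spike, newsletter send, viral social-media post] ≈ 0.131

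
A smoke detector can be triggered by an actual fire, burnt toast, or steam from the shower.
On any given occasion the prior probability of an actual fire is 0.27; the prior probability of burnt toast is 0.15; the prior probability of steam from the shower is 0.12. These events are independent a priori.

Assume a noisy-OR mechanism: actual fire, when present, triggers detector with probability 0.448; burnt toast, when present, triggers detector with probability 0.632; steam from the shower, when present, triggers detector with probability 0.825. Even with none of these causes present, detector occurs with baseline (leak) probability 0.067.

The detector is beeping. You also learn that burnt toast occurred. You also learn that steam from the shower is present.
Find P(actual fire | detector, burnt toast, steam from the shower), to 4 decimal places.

P(actual fire | detector, burnt toast, steam from the shower) ≈ 0.2756

Under noisy-OR, P(detector | causes) = 1 − (1−0.067)·∏(1−qᵢ) over the active causes.
Enumerate both values of actual fire and weight by the priors:
  P(detector | burnt toast, steam from the shower) = 0.939915×0.73 + 0.966833×0.27
        = 0.686138 + 0.261045 = 0.947183
The terms with actual fire present sum to 0.261045, so
  P(actual fire | detector, burnt toast, steam from the shower) = 0.261045 / 0.947183 ≈ 0.2756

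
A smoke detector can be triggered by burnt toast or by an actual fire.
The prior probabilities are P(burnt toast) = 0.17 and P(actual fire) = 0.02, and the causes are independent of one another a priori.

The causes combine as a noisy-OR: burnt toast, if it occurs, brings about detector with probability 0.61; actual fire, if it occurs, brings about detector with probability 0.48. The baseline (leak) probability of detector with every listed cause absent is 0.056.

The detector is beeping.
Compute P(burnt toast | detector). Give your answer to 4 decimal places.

Under noisy-OR, P(detector | causes) = 1 − (1−0.056)·∏(1−qᵢ) over the active causes.
Weight on burnt toast=true, given the evidence: 0.105265 + 0.002749 = 0.108014
The normalizing constant is 0.056·0.83·0.98 + 0.50912·0.83·0.02 + 0.63184·0.17·0.98 + 0.808557·0.17·0.02 = 0.162015
Posterior = 0.108014 / 0.162015 ≈ 0.6667

P(burnt toast | detector) ≈ 0.6667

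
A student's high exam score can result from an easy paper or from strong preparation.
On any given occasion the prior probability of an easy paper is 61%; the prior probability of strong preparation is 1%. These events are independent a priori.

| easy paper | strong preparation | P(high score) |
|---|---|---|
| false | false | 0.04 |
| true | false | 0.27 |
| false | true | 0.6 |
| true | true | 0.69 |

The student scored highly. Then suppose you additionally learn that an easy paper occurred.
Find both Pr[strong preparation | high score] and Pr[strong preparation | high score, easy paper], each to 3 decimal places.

P(high score) = 0.04·0.39·0.99 + 0.6·0.39·0.01 + 0.27·0.61·0.99 + 0.69·0.61·0.01 = 0.015444 + 0.002340 + 0.163053 + 0.004209 = 0.185046
Restricting to configurations with strong preparation present: 0.002340 + 0.004209 = 0.006549.
Hence the posterior is 0.006549/0.185046 ≈ 0.035.

With the extra evidence:
Weight on strong preparation=true, given the evidence: 0.69×0.01 = 0.006900
Normalizer over all consistent configurations: 0.27×0.99 + 0.69×0.01 = 0.274200
Posterior = 0.006900 / 0.274200 ≈ 0.025
Conditioning on easy paper lowers the posterior on strong preparation: the classic explaining-away effect in a common-effect structure.

Pr[strong preparation | high score] ≈ 0.035; Pr[strong preparation | high score, easy paper] ≈ 0.025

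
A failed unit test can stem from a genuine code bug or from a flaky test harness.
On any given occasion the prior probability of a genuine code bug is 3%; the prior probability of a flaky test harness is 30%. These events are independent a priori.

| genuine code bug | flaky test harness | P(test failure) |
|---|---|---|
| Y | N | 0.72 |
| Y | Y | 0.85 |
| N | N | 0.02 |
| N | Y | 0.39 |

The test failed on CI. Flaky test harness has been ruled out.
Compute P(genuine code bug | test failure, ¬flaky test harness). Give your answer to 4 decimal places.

P(genuine code bug | test failure, ¬flaky test harness) ≈ 0.5268

Numerator (weight on configurations with genuine code bug): 0.72×0.03 = 0.021600
Normalizer over all consistent configurations: 0.02×0.97 + 0.72×0.03 = 0.041000
Posterior = 0.021600 / 0.041000 ≈ 0.5268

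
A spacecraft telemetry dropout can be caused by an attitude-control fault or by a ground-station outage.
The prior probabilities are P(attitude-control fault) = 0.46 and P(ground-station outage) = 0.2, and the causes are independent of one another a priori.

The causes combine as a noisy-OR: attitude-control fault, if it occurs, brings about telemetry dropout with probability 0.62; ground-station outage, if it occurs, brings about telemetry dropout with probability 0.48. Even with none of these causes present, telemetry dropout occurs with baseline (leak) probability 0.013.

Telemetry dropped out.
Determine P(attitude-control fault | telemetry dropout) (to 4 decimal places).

Under noisy-OR, P(telemetry dropout | causes) = 1 − (1−0.013)·∏(1−qᵢ) over the active causes.
For the numerator, keep only attitude-control fault=true terms: 0.229978 + 0.074057 = 0.304035
Normalizer over all consistent configurations: 0.013*0.54*0.8 + 0.48676*0.54*0.2 + 0.62494*0.46*0.8 + 0.804969*0.46*0.2 = 0.362221
P(attitude-control fault | telemetry dropout) = 0.304035/0.362221 ≈ 0.8394

P(attitude-control fault | telemetry dropout) ≈ 0.8394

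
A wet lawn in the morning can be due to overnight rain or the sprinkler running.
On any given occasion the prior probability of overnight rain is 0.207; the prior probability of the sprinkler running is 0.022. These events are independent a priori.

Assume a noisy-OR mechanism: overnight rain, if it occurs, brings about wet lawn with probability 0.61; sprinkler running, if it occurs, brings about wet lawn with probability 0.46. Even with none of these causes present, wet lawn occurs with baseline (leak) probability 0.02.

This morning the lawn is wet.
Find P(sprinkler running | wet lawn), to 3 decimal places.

Under noisy-OR, P(wet lawn | causes) = 1 − (1−0.02)·∏(1−qᵢ) over the active causes.
P(wet lawn) = 0.02×0.793×0.978 + 0.4708×0.793×0.022 + 0.6178×0.207×0.978 + 0.793612×0.207×0.022 = 0.015511 + 0.008214 + 0.125071 + 0.003614 = 0.152410
Of this, 0.011828 comes from 0.008214 + 0.003614 (the sprinkler running=true cases).
Hence the posterior is 0.011828/0.152410 ≈ 0.078.

P(sprinkler running | wet lawn) ≈ 0.078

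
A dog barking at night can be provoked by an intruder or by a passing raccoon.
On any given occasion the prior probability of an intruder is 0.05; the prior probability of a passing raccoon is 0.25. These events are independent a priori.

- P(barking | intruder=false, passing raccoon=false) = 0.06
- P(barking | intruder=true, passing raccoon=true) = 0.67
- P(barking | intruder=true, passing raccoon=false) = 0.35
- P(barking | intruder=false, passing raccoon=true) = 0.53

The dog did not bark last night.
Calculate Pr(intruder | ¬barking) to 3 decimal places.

Pr(intruder | ¬barking) ≈ 0.035

Sum P(¬barking|·) weighted by the priors over the 4 (intruder, passing raccoon) configurations:
  P(¬barking) = 0.94×0.95×0.75 + 0.47×0.95×0.25 + 0.65×0.05×0.75 + 0.33×0.05×0.25
        = 0.669750 + 0.111625 + 0.024375 + 0.004125 = 0.809875
Configurations with intruder contribute 0.028500, so
  P(intruder | ¬barking) = 0.028500 / 0.809875 ≈ 0.035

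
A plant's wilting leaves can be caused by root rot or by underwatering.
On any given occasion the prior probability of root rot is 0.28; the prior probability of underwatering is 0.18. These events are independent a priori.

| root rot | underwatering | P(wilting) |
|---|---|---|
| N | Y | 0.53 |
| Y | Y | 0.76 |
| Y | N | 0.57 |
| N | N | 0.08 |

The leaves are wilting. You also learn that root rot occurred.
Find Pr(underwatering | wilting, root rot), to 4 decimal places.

Pr(underwatering | wilting, root rot) ≈ 0.2264

P(wilting | root rot) = 0.57×0.82 + 0.76×0.18 = 0.467400 + 0.136800 = 0.604200
Restricting to configurations with underwatering present: 0.76×0.18 = 0.136800.
Hence the posterior is 0.136800/0.604200 ≈ 0.2264.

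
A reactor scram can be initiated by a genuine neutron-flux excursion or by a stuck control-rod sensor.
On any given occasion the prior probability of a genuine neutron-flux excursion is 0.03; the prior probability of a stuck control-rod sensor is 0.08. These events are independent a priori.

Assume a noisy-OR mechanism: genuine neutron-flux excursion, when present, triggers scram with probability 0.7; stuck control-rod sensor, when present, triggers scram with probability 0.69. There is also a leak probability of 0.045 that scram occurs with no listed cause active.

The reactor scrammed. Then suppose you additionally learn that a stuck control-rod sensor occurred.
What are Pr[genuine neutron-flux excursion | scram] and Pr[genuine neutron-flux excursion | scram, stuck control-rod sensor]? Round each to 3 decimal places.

Under noisy-OR, P(scram | causes) = 1 − (1−0.045)·∏(1−qᵢ) over the active causes.
P(scram) = 0.045·0.97·0.92 + 0.70395·0.97·0.08 + 0.7135·0.03·0.92 + 0.911185·0.03·0.08 = 0.040158 + 0.054627 + 0.019693 + 0.002187 = 0.116665
The genuine neutron-flux excursion-present share is 0.019693 + 0.002187 = 0.021880.
P(genuine neutron-flux excursion | scram) = 0.021880 / 0.116665 ≈ 0.188

Now condition on the additional information:
P(scram | stuck control-rod sensor) = 0.70395·0.97 + 0.911185·0.03 = 0.682831 + 0.027336 = 0.710167
The genuine neutron-flux excursion-present share is 0.911185·0.03 = 0.027336.
P(genuine neutron-flux excursion | scram, stuck control-rod sensor) = 0.027336 / 0.710167 ≈ 0.038
Conditioning on stuck control-rod sensor lowers the posterior on genuine neutron-flux excursion: the classic explaining-away effect in a common-effect structure.

Pr[genuine neutron-flux excursion | scram] ≈ 0.188; Pr[genuine neutron-flux excursion | scram, stuck control-rod sensor] ≈ 0.038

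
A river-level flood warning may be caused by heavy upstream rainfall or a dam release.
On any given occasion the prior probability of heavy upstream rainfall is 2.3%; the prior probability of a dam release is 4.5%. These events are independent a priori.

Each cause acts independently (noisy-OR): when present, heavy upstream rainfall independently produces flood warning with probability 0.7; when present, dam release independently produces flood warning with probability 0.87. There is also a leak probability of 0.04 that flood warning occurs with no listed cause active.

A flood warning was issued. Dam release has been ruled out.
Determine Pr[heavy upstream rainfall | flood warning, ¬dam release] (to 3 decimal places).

Pr[heavy upstream rainfall | flood warning, ¬dam release] ≈ 0.295

Under noisy-OR, P(flood warning | causes) = 1 − (1−0.04)·∏(1−qᵢ) over the active causes.
Numerator (weight on configurations with heavy upstream rainfall): 0.712·0.023 = 0.016376
Normalizer over all consistent configurations: 0.04·0.977 + 0.712·0.023 = 0.055456
Posterior = 0.016376 / 0.055456 ≈ 0.295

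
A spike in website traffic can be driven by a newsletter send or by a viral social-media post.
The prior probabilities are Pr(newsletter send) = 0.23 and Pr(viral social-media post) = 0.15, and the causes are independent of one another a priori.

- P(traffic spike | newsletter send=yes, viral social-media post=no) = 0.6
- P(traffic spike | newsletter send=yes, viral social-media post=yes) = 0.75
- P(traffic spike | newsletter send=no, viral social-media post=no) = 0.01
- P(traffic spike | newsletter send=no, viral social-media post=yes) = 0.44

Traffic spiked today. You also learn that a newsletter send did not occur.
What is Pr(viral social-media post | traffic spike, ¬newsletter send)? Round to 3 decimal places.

Weight on viral social-media post=true, given the evidence: 0.44×0.15 = 0.066000
Denominator P(traffic spike | ¬newsletter send): 0.01×0.85 + 0.44×0.15 = 0.074500
P(viral social-media post | traffic spike, ¬newsletter send) = 0.066000/0.074500 ≈ 0.886

Pr(viral social-media post | traffic spike, ¬newsletter send) ≈ 0.886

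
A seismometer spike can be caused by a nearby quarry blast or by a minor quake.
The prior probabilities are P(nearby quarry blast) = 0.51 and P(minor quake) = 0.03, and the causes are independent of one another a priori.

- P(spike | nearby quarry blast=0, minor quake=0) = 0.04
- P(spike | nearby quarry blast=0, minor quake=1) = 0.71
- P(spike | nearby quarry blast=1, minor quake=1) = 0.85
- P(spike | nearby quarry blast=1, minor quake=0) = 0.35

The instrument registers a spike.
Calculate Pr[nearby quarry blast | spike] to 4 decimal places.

Pr[nearby quarry blast | spike] ≈ 0.8634

Numerator (weight on configurations with nearby quarry blast): 0.173145 + 0.013005 = 0.186150
The normalizing constant is 0.04*0.49*0.97 + 0.71*0.49*0.03 + 0.35*0.51*0.97 + 0.85*0.51*0.03 = 0.215599
Posterior = 0.186150 / 0.215599 ≈ 0.8634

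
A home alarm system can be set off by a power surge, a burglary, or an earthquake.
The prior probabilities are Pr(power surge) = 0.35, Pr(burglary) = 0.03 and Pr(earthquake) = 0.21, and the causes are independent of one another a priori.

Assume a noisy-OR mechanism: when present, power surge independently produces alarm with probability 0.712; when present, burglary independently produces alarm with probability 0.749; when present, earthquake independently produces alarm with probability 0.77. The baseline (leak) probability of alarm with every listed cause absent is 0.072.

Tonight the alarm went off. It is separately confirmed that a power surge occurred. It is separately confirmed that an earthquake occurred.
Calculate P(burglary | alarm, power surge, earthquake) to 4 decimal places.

Under noisy-OR, P(alarm | causes) = 1 − (1−0.072)·∏(1−qᵢ) over the active causes.
P(alarm | power surge, earthquake) = 0.938529·0.97 + 0.984571·0.03 = 0.910373 + 0.029537 = 0.939910
The burglary-present share is 0.984571·0.03 = 0.029537.
So P(burglary | alarm, power surge, earthquake) = 0.029537/0.939910 ≈ 0.0314.

P(burglary | alarm, power surge, earthquake) ≈ 0.0314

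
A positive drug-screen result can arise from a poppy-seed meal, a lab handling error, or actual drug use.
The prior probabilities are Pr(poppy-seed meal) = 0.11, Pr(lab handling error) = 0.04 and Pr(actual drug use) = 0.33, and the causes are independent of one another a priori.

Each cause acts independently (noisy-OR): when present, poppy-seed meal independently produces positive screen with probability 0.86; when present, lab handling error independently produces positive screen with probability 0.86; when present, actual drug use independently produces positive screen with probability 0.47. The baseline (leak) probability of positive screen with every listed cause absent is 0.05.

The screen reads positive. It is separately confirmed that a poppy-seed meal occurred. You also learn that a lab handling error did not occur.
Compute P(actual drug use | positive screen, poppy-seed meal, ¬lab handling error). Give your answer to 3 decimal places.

Under noisy-OR, P(positive screen | causes) = 1 − (1−0.05)·∏(1−qᵢ) over the active causes.
Numerator (weight on configurations with actual drug use): 0.92951×0.33 = 0.306738
Denominator P(positive screen | poppy-seed meal, ¬lab handling error): 0.867×0.67 + 0.92951×0.33 = 0.887628
Posterior = 0.306738 / 0.887628 ≈ 0.346

P(actual drug use | positive screen, poppy-seed meal, ¬lab handling error) ≈ 0.346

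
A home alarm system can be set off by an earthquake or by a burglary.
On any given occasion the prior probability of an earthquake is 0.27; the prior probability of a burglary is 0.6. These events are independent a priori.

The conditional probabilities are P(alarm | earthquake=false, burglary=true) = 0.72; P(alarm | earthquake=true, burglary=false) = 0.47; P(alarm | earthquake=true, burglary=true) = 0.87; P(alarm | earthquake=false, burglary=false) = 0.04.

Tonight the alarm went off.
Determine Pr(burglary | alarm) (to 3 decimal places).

P(alarm) = 0.04*0.73*0.4 + 0.72*0.73*0.6 + 0.47*0.27*0.4 + 0.87*0.27*0.6 = 0.011680 + 0.315360 + 0.050760 + 0.140940 = 0.518740
Restricting to configurations with burglary present: 0.315360 + 0.140940 = 0.456300.
So P(burglary | alarm) = 0.456300/0.518740 ≈ 0.880.

Pr(burglary | alarm) ≈ 0.880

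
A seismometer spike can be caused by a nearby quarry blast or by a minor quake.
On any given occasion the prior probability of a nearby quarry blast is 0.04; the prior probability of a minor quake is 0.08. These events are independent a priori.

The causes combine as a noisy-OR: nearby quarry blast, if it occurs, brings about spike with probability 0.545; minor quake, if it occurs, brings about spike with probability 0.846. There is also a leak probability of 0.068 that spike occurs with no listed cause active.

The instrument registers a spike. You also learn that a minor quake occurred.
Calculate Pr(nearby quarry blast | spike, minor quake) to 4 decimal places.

Pr(nearby quarry blast | spike, minor quake) ≈ 0.0435

Under noisy-OR, P(spike | causes) = 1 − (1−0.068)·∏(1−qᵢ) over the active causes.
Sum P(spike|·) weighted by the priors over both values of nearby quarry blast:
  P(spike | minor quake) = 0.856472×0.96 + 0.934695×0.04
        = 0.822213 + 0.037388 = 0.859601
Configurations with nearby quarry blast contribute 0.037388, so
  P(nearby quarry blast | spike, minor quake) = 0.037388 / 0.859601 ≈ 0.0435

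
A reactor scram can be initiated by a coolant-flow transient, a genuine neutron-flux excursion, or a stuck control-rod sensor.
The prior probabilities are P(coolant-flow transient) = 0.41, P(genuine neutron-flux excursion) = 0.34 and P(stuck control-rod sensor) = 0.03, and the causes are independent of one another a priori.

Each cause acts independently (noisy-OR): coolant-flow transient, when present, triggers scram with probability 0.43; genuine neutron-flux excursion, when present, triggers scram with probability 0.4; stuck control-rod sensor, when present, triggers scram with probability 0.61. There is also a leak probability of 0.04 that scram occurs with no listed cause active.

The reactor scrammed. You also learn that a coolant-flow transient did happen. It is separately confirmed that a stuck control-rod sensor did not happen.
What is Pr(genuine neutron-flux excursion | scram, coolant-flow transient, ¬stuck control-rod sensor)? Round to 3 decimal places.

Pr(genuine neutron-flux excursion | scram, coolant-flow transient, ¬stuck control-rod sensor) ≈ 0.433

Under noisy-OR, P(scram | causes) = 1 − (1−0.04)·∏(1−qᵢ) over the active causes.
By total probability over both values of genuine neutron-flux excursion:
  P(scram | coolant-flow transient, ¬stuck control-rod sensor) = 0.4528·0.66 + 0.67168·0.34
        = 0.298848 + 0.228371 = 0.527219
Configurations with genuine neutron-flux excursion contribute 0.228371, so
  P(genuine neutron-flux excursion | scram, coolant-flow transient, ¬stuck control-rod sensor) = 0.228371 / 0.527219 ≈ 0.433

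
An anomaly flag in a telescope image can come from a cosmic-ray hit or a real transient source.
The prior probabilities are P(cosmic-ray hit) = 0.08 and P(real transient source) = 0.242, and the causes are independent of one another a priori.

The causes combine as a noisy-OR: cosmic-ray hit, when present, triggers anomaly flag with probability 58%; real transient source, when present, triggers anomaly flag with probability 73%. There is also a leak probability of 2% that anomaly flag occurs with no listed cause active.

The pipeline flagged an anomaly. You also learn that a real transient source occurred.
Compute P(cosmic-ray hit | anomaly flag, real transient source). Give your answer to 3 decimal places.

Under noisy-OR, P(anomaly flag | causes) = 1 − (1−0.02)·∏(1−qᵢ) over the active causes.
P(anomaly flag | real transient source) = 0.7354*0.92 + 0.888868*0.08 = 0.676568 + 0.071109 = 0.747677
Restricting to configurations with cosmic-ray hit present: 0.888868*0.08 = 0.071109.
Hence the posterior is 0.071109/0.747677 ≈ 0.095.

P(cosmic-ray hit | anomaly flag, real transient source) ≈ 0.095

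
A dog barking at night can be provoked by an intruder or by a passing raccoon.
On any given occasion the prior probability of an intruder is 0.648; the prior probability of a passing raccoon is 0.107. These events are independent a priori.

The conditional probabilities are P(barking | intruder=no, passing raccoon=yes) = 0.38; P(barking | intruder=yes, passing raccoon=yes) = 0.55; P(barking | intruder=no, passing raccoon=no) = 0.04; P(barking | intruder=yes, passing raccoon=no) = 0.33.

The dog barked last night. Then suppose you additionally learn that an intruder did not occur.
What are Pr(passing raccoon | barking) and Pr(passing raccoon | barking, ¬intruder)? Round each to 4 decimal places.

Numerator (weight on configurations with passing raccoon): 0.014312 + 0.038135 = 0.052447
Normalizer over all consistent configurations: 0.04×0.352×0.893 + 0.38×0.352×0.107 + 0.33×0.648×0.893 + 0.55×0.648×0.107 = 0.255979
P(passing raccoon | barking) = 0.052447/0.255979 ≈ 0.2049

Now condition on the additional information:
Sum P(barking|·) weighted by the priors over both values of passing raccoon:
  P(barking | ¬intruder) = 0.04*0.893 + 0.38*0.107
        = 0.035720 + 0.040660 = 0.076380
Configurations with passing raccoon contribute 0.040660, so
  P(passing raccoon | barking, ¬intruder) = 0.040660 / 0.076380 ≈ 0.5323
Ruling out intruder raises the posterior on passing raccoon — the flip side of explaining away.

Pr(passing raccoon | barking) ≈ 0.2049; Pr(passing raccoon | barking, ¬intruder) ≈ 0.5323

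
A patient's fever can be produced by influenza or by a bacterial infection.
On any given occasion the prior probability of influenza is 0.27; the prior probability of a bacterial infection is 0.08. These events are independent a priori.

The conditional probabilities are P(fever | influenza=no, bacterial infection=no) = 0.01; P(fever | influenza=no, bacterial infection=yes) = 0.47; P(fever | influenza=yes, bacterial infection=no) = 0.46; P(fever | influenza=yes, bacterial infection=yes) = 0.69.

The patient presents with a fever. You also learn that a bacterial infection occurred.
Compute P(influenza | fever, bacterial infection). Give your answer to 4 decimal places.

For the numerator, keep only influenza=true terms: 0.69·0.27 = 0.186300
Denominator P(fever | bacterial infection): 0.47·0.73 + 0.69·0.27 = 0.529400
Posterior = 0.186300 / 0.529400 ≈ 0.3519

P(influenza | fever, bacterial infection) ≈ 0.3519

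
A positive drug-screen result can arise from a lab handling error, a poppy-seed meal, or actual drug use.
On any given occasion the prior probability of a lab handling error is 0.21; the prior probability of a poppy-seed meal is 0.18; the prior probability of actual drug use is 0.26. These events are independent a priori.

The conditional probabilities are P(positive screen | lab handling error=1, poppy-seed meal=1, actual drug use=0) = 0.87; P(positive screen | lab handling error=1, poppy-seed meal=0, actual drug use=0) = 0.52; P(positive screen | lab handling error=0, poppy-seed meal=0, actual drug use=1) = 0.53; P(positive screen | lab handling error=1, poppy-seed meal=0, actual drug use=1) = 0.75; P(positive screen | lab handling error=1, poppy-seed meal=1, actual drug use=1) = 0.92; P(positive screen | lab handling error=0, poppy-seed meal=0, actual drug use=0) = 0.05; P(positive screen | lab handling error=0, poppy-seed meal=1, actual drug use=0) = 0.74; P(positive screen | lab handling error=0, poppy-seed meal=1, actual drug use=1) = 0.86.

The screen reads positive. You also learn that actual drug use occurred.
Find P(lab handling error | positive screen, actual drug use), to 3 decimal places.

P(lab handling error | positive screen, actual drug use) ≈ 0.260

Sum P(positive screen|·) weighted by the priors over the 4 (lab handling error, poppy-seed meal) configurations:
  P(positive screen | actual drug use) = 0.53*0.79*0.82 + 0.86*0.79*0.18 + 0.75*0.21*0.82 + 0.92*0.21*0.18
        = 0.343334 + 0.122292 + 0.129150 + 0.034776 = 0.629552
Keeping only the lab handling error-present terms gives 0.163926, so
  P(lab handling error | positive screen, actual drug use) = 0.163926 / 0.629552 ≈ 0.260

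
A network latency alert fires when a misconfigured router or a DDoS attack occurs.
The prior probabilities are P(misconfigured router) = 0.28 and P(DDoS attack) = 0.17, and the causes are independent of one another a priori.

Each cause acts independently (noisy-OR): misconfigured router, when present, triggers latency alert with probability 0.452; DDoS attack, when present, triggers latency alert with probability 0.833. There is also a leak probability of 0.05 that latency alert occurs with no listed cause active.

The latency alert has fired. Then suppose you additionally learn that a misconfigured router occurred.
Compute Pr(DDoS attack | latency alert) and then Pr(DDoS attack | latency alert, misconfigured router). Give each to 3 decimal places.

Pr(DDoS attack | latency alert) ≈ 0.509; Pr(DDoS attack | latency alert, misconfigured router) ≈ 0.281

Under noisy-OR, P(latency alert | causes) = 1 − (1−0.05)·∏(1−qᵢ) over the active causes.
P(latency alert) = 0.05·0.72·0.83 + 0.84135·0.72·0.17 + 0.4794·0.28·0.83 + 0.91306·0.28·0.17 = 0.029880 + 0.102981 + 0.111413 + 0.043462 = 0.287736
Restricting to configurations with DDoS attack present: 0.102981 + 0.043462 = 0.146443.
P(DDoS attack | latency alert) = 0.146443 / 0.287736 ≈ 0.509

With the extra evidence:
P(latency alert | misconfigured router) = 0.4794×0.83 + 0.91306×0.17 = 0.397902 + 0.155220 = 0.553122
Of this, 0.155220 comes from 0.91306×0.17 (the DDoS attack=true cases).
So P(DDoS attack | latency alert, misconfigured router) = 0.155220/0.553122 ≈ 0.281.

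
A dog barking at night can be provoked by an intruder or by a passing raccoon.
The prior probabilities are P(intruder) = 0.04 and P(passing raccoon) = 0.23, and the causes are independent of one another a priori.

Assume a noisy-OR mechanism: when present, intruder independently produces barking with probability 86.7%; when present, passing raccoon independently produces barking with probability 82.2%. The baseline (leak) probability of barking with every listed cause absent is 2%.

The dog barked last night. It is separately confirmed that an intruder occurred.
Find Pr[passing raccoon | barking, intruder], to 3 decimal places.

Under noisy-OR, P(barking | causes) = 1 − (1−0.02)·∏(1−qᵢ) over the active causes.
For the numerator, keep only passing raccoon=true terms: 0.976799×0.23 = 0.224664
The normalizing constant is 0.86966×0.77 + 0.976799×0.23 = 0.894302
P(passing raccoon | barking, intruder) = 0.224664/0.894302 ≈ 0.251

Pr[passing raccoon | barking, intruder] ≈ 0.251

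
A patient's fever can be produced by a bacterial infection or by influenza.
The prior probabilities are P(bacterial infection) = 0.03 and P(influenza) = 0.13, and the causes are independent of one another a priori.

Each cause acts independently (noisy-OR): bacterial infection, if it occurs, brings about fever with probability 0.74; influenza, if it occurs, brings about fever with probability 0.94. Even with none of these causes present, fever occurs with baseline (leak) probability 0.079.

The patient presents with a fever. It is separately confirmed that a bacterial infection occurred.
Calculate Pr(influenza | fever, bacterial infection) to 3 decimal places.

Under noisy-OR, P(fever | causes) = 1 − (1−0.079)·∏(1−qᵢ) over the active causes.
For the numerator, keep only influenza=true terms: 0.985632·0.13 = 0.128132
The normalizing constant is 0.76054·0.87 + 0.985632·0.13 = 0.789802
P(influenza | fever, bacterial infection) = 0.128132/0.789802 ≈ 0.162

Pr(influenza | fever, bacterial infection) ≈ 0.162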